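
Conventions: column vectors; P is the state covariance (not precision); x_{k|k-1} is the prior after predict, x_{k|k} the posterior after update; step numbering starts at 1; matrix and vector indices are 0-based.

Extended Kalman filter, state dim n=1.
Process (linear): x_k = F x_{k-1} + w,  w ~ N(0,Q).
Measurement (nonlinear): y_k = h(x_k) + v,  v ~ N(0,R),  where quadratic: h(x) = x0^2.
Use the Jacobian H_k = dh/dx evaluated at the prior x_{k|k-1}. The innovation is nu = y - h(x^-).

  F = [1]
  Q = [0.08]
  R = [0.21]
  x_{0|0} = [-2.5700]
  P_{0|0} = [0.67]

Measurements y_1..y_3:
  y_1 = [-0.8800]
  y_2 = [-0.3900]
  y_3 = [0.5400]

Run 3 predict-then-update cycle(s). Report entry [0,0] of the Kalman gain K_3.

K[0,0] = -0.3566

step 1: x^-=[-2.5700]  P^-=[0.7500]  H_jac=[-5.1400]  S=[20.0247]  K=[-0.1925]  nu=[-7.4849]  x^+=[-1.1291]  P^+=[0.0079]
step 2: x^-=[-1.1291]  P^-=[0.0879]  H_jac=[-2.2581]  S=[0.6580]  K=[-0.3015]  nu=[-1.6648]  x^+=[-0.6271]  P^+=[0.0280]
step 3: x^-=[-0.6271]  P^-=[0.1080]  H_jac=[-1.2542]  S=[0.3799]  K=[-0.3566]  nu=[0.1467]  x^+=[-0.6794]  P^+=[0.0597]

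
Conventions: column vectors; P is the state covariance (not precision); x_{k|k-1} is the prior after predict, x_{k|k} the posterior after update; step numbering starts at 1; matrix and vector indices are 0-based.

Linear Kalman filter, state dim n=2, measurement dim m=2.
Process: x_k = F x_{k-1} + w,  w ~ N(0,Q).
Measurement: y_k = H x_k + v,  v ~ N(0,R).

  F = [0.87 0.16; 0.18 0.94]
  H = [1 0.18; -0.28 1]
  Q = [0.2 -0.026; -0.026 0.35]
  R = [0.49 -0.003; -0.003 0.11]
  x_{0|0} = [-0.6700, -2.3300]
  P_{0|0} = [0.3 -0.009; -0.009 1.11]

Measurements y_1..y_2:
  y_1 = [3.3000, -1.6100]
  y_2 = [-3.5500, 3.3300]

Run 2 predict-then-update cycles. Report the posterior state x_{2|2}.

step 1: x^-=[-0.9557, -2.3108]  P^-=[0.4530 0.1803; 0.1803 1.3375]  S=[1.0512 0.2821; 0.2821 1.3820]  K=[0.4776 -0.0588; 0.1593 0.8987]  nu=[4.6716, 0.4332]  x^+=[1.2498, -1.1771]  P^+=[0.2243 0.0549; 0.0549 0.1138]
step 2: x^-=[0.8990, -0.8815]  P^-=[0.3880 0.0727; 0.0727 0.4764]  S=[0.9196 0.0432; 0.0432 0.5761]  K=[0.4406 -0.0954; 0.1356 0.7814]  nu=[-4.2903, 4.4632]  x^+=[-1.4170, 2.0242]  P^+=[0.2078 0.0464; 0.0464 0.0985]

x_post = [-1.4170, 2.0242]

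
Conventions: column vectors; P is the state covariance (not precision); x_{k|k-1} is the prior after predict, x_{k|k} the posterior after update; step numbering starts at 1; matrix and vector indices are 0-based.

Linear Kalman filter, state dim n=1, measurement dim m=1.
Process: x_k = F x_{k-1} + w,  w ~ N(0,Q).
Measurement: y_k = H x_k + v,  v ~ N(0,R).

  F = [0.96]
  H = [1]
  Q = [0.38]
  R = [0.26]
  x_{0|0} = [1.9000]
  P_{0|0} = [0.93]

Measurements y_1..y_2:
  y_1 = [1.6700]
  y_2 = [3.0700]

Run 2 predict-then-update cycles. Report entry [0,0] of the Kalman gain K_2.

K[0,0] = 0.6897

step 1: x^-=[1.8240]  P^-=[1.2371]  S=[1.4971]  K=[0.8263]  nu=[-0.1540]  x^+=[1.6967]  P^+=[0.2148]
step 2: x^-=[1.6289]  P^-=[0.5780]  S=[0.8380]  K=[0.6897]  nu=[1.4411]  x^+=[2.6229]  P^+=[0.1793]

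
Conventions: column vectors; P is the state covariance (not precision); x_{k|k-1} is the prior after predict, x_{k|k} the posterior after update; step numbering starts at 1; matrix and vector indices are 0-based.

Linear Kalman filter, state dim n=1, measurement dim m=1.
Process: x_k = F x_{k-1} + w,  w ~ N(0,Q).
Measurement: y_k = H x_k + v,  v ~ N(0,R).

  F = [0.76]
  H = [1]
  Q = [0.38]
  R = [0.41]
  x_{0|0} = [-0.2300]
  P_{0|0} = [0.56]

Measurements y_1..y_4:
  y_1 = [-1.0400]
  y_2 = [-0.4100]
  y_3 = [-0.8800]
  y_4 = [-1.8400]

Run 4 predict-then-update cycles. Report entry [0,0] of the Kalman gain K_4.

K[0,0] = 0.5552

step 1: x^-=[-0.1748]  P^-=[0.7035]  S=[1.1135]  K=[0.6318]  nu=[-0.8652]  x^+=[-0.7214]  P^+=[0.2590]
step 2: x^-=[-0.5483]  P^-=[0.5296]  S=[0.9396]  K=[0.5637]  nu=[0.1383]  x^+=[-0.4703]  P^+=[0.2311]
step 3: x^-=[-0.3575]  P^-=[0.5135]  S=[0.9235]  K=[0.5560]  nu=[-0.5225]  x^+=[-0.6480]  P^+=[0.2280]
step 4: x^-=[-0.4925]  P^-=[0.5117]  S=[0.9217]  K=[0.5552]  nu=[-1.3475]  x^+=[-1.2406]  P^+=[0.2276]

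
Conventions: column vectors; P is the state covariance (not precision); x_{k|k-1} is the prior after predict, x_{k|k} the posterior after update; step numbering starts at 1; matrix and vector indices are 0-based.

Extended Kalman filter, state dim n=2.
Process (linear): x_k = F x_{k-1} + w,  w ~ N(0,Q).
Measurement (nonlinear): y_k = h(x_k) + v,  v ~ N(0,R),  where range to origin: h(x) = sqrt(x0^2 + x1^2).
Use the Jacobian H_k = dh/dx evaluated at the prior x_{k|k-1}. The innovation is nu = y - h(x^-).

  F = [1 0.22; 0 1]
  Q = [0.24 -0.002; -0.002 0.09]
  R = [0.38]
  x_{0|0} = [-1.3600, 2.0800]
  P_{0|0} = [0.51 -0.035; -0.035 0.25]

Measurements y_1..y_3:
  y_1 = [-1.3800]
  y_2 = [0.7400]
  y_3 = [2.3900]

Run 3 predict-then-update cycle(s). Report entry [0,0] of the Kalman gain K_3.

step 1: x^-=[-0.9024, 2.0800]  P^-=[0.7467 0.0180; 0.0180 0.3400]  H_jac=[-0.3980 0.9174]  S=[0.7713]  K=[-0.3639; 0.3951]  nu=[-3.6473]  x^+=[0.4249, 0.6389]  P^+=[0.6446 0.1289; 0.1289 0.2196]
step 2: x^-=[0.5654, 0.6389]  P^-=[0.9519 0.1752; 0.1752 0.3096]  H_jac=[0.6628 0.7488]  S=[1.1456]  K=[0.6652; 0.3037]  nu=[-0.1132]  x^+=[0.4902, 0.6045]  P^+=[0.4450 -0.0563; -0.0563 0.2039]
step 3: x^-=[0.6232, 0.6045]  P^-=[0.6701 -0.0134; -0.0134 0.2939]  H_jac=[0.7178 0.6963]  S=[0.8543]  K=[0.5521; 0.2283]  nu=[1.5218]  x^+=[1.4633, 0.9519]  P^+=[0.4097 -0.1211; -0.1211 0.2494]

K[0,0] = 0.5521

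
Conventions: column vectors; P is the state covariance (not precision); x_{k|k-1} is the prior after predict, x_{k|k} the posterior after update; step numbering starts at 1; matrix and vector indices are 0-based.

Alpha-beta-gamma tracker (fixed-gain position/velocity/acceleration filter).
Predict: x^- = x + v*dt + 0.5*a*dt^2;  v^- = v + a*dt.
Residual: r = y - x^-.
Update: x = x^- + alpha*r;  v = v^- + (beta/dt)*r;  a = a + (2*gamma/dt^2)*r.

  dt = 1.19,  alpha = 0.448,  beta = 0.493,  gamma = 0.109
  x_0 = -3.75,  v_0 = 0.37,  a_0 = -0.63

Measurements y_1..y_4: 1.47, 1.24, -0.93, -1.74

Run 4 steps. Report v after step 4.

step 1: x_pred=-3.7558  r=5.2258  x^+=-1.4146  v^+=1.7853  a^+=0.1745
step 2: x_pred=0.8334  r=0.4066  x^+=1.0155  v^+=2.1613  a^+=0.2371
step 3: x_pred=3.7554  r=-4.6854  x^+=1.6563  v^+=0.5024  a^+=-0.4842
step 4: x_pred=1.9113  r=-3.6513  x^+=0.2755  v^+=-1.5865  a^+=-1.0463

v_post = -1.5865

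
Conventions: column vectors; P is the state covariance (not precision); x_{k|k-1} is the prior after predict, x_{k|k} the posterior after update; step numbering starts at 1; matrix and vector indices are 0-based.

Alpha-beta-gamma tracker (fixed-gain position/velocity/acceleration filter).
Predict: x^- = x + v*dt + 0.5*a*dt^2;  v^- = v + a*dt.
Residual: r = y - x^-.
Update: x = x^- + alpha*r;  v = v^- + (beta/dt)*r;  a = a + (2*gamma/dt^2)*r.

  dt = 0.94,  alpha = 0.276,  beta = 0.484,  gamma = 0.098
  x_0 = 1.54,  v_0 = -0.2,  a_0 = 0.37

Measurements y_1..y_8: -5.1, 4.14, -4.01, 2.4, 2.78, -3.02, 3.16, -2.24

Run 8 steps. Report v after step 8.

step 1: x_pred=1.5155  r=-6.6155  x^+=-0.3104  v^+=-3.2585  a^+=-1.0974
step 2: x_pred=-3.8582  r=7.9982  x^+=-1.6507  v^+=-0.1718  a^+=0.6767
step 3: x_pred=-1.5132  r=-2.4968  x^+=-2.2024  v^+=-0.8213  a^+=0.1229
step 4: x_pred=-2.9201  r=5.3201  x^+=-1.4517  v^+=2.0335  a^+=1.3030
step 5: x_pred=1.0354  r=1.7446  x^+=1.5169  v^+=4.1566  a^+=1.6900
step 6: x_pred=6.1707  r=-9.1907  x^+=3.6341  v^+=1.0129  a^+=-0.3487
step 7: x_pred=4.4321  r=-1.2721  x^+=4.0810  v^+=0.0301  a^+=-0.6309
step 8: x_pred=3.8306  r=-6.0706  x^+=2.1551  v^+=-3.6887  a^+=-1.9775

v_post = -3.6887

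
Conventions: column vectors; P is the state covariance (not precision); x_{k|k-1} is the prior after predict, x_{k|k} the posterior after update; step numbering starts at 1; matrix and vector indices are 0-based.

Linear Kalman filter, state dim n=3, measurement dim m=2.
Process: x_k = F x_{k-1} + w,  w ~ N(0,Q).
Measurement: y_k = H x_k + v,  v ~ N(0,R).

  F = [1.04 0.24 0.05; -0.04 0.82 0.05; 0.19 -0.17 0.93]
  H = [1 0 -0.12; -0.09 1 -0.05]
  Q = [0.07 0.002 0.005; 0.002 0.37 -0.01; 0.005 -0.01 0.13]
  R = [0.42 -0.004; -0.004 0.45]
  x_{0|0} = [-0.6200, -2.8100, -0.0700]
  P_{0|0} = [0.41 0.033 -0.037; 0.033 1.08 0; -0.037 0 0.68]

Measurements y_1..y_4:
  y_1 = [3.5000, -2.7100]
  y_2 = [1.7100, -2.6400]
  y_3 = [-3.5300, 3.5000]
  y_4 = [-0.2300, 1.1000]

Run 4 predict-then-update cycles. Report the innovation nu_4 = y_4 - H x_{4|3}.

step 1: x^-=[-1.3227, -2.2829, 0.2948]  P^-=[0.5900 0.2252 0.0331; 0.2252 1.0965 -0.1257; 0.0331 -0.1257 0.7489]  S=[1.0128 0.1863; 0.1863 1.5255]  K=[0.5709 0.0420; 0.1091 0.6963; -0.0368 -0.1044]  nu=[4.8581, -0.5314]  x^+=[1.4283, -2.1229, 0.1713]  P^+=[0.2483 0.0426 0.0725; 0.0426 0.3165 -0.0038; 0.0725 -0.0038 0.7295]
step 2: x^-=[0.9845, -1.7894, 0.7915]  P^-=[0.3873 0.0951 0.1395; 0.0951 0.5817 -0.0201; 0.1395 -0.0201 0.8031]  S=[0.7854 0.0580; 0.0580 1.0230]  K=[0.4700 0.0254; 0.0831 0.5565; 0.0604 -0.0746]  nu=[0.8205, -0.7224]  x^+=[1.3517, -2.1233, 0.8949]  P^+=[0.2118 0.0347 0.1211; 0.0347 0.2541 0.0169; 0.1211 0.0169 0.7951]
step 3: x^-=[0.9410, -1.7504, 1.4501]  P^-=[0.3460 0.0814 0.1908; 0.0814 0.5418 0.0049; 0.1908 0.0049 0.8679]  S=[0.7327 0.0434; 0.0434 0.9833]  K=[0.4397 0.0220; 0.0783 0.5398; 0.1219 -0.0619]  nu=[-4.2969, 5.4076]  x^+=[-0.8295, 0.8323, 0.5914]  P^+=[0.2030 0.0341 0.1539; 0.0341 0.2471 0.0282; 0.1539 0.0282 0.8539]
step 4: x^-=[-0.6333, 0.7452, 0.2509]  P^-=[0.3397 0.0823 0.2266; 0.0823 0.5381 0.0163; 0.2266 0.0163 0.9263]  S=[0.7186 0.0424; 0.0424 0.9787]  K=[0.4335 0.0224; 0.0800 0.5379; 0.1642 -0.0587]  nu=[0.4334, 0.3103]  x^+=[-0.4384, 0.9468, 0.3039]  P^+=[0.2033 0.0356 0.1777; 0.0356 0.2466 0.0342; 0.1777 0.0342 0.9044]

innov = [0.4334, 0.3103]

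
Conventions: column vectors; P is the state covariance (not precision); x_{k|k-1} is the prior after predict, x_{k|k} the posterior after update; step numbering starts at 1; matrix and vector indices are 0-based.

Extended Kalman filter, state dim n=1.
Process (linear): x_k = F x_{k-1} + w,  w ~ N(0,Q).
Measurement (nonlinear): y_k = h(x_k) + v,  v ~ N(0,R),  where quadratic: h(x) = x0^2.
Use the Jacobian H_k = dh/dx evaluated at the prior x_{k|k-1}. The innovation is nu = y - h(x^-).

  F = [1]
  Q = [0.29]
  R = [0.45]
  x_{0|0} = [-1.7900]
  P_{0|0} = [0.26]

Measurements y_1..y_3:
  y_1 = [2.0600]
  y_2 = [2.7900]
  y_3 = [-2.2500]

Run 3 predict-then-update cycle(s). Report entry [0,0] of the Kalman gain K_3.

K[0,0] = -0.2690

step 1: x^-=[-1.7900]  P^-=[0.5500]  H_jac=[-3.5800]  S=[7.4990]  K=[-0.2626]  nu=[-1.1441]  x^+=[-1.4896]  P^+=[0.0330]
step 2: x^-=[-1.4896]  P^-=[0.3230]  H_jac=[-2.9792]  S=[3.3169]  K=[-0.2901]  nu=[0.5711]  x^+=[-1.6553]  P^+=[0.0438]
step 3: x^-=[-1.6553]  P^-=[0.3338]  H_jac=[-3.3106]  S=[4.1087]  K=[-0.2690]  nu=[-4.9900]  x^+=[-0.3131]  P^+=[0.0366]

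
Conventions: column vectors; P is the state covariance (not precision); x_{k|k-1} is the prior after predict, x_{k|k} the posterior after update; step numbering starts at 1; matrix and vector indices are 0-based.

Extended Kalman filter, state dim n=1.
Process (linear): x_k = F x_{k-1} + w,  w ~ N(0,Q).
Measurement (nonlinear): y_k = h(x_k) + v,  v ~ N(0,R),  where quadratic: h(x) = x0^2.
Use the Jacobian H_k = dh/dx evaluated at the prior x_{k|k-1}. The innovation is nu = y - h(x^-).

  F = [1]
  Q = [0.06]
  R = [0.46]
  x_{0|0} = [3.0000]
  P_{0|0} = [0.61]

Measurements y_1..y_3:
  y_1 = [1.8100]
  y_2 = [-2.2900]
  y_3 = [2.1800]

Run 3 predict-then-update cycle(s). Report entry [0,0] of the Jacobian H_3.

step 1: x^-=[3.0000]  P^-=[0.6700]  H_jac=[6.0000]  S=[24.5800]  K=[0.1635]  nu=[-7.1900]  x^+=[1.8241]  P^+=[0.0125]
step 2: x^-=[1.8241]  P^-=[0.0725]  H_jac=[3.6482]  S=[1.4254]  K=[0.1857]  nu=[-5.6173]  x^+=[0.7812]  P^+=[0.0234]
step 3: x^-=[0.7812]  P^-=[0.0834]  H_jac=[1.5625]  S=[0.6636]  K=[0.1964]  nu=[1.5697]  x^+=[1.0895]  P^+=[0.0578]

H_jac[0,0] = 1.5625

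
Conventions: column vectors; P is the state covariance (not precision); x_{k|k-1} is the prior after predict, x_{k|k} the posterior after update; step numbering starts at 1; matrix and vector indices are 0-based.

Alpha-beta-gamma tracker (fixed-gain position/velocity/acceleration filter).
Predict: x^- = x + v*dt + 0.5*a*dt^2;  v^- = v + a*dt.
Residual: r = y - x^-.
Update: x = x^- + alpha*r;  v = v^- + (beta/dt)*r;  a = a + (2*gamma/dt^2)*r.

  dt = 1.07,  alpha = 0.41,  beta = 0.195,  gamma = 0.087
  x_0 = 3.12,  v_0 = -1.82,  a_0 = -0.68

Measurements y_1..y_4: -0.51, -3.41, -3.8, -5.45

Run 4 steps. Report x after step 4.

x_post = -8.4968

step 1: x_pred=0.7833  r=-1.2933  x^+=0.2531  v^+=-2.7833  a^+=-0.8766
step 2: x_pred=-3.2269  r=-0.1831  x^+=-3.3019  v^+=-3.7546  a^+=-0.9044
step 3: x_pred=-7.8371  r=4.0371  x^+=-6.1819  v^+=-3.9866  a^+=-0.2908
step 4: x_pred=-10.6140  r=5.1640  x^+=-8.4968  v^+=-3.3567  a^+=0.4940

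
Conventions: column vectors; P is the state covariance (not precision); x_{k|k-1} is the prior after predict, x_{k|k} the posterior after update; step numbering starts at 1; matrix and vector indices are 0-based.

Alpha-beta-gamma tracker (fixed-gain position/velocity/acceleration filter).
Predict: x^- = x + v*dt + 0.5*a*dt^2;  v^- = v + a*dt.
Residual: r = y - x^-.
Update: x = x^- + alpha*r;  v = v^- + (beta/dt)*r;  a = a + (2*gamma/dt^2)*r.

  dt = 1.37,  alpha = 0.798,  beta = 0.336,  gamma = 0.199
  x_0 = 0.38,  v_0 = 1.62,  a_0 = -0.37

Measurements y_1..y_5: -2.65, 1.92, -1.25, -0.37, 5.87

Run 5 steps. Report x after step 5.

step 1: x_pred=2.2522  r=-4.9022  x^+=-1.6598  v^+=-0.0892  a^+=-1.4095
step 2: x_pred=-3.1047  r=5.0247  x^+=0.9050  v^+=-0.7879  a^+=-0.3440
step 3: x_pred=-0.4972  r=-0.7528  x^+=-1.0979  v^+=-1.4438  a^+=-0.5036
step 4: x_pred=-3.5486  r=3.1786  x^+=-1.0121  v^+=-1.3542  a^+=0.1704
step 5: x_pred=-2.7075  r=8.5775  x^+=4.1374  v^+=0.9829  a^+=1.9893

x_post = 4.1374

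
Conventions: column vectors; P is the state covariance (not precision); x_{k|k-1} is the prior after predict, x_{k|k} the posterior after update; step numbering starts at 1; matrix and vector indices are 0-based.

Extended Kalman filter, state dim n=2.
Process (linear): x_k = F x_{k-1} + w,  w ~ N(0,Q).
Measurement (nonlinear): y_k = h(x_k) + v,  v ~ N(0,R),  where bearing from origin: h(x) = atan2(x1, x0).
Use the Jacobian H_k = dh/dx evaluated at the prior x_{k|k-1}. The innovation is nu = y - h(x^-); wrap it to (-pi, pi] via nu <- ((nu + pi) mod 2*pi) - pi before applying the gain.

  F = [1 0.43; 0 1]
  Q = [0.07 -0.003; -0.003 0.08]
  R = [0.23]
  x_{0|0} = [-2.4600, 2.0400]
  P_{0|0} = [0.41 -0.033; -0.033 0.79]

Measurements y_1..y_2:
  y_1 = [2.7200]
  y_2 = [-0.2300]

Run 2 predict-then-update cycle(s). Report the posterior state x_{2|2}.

x_post = [0.7306, 3.4231]

step 1: x^-=[-1.5828, 2.0400]  P^-=[0.5977 0.3037; 0.3037 0.8700]  H_jac=[-0.3060 -0.2374]  S=[0.3791]  K=[-0.6726; -0.7899]  nu=[0.4893]  x^+=[-1.9119, 1.6535]  P^+=[0.4262 0.1023; 0.1023 0.6334]
step 2: x^-=[-1.2009, 1.6535]  P^-=[0.7013 0.3717; 0.3717 0.7134]  H_jac=[-0.3959 -0.2876]  S=[0.4836]  K=[-0.7952; -0.7286]  nu=[-2.4290]  x^+=[0.7306, 3.4231]  P^+=[0.3955 0.0915; 0.0915 0.4568]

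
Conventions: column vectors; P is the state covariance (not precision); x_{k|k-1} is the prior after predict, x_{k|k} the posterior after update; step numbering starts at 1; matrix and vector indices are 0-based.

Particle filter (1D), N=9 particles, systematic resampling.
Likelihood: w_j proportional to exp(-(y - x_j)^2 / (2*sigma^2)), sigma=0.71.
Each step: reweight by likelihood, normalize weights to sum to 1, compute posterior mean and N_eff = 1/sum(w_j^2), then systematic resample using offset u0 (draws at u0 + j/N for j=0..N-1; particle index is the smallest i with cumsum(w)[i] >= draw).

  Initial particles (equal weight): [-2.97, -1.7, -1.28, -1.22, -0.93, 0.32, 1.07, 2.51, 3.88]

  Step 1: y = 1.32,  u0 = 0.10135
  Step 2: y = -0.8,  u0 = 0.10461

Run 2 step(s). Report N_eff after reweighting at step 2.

N_eff = 3.1363

step 1: w=[0.0000, 0.0001, 0.0008, 0.0011, 0.0042, 0.2366, 0.5997, 0.1566, 0.0010]  mean=1.1079  Neff=2.2720  idx=[5, 5, 6, 6, 6, 6, 6, 7, 7]
step 2: w=[0.3936, 0.3936, 0.0426, 0.0426, 0.0426, 0.0426, 0.0426, 0.0000, 0.0000]  mean=0.4797  Neff=3.1363  idx=[0, 0, 0, 1, 1, 1, 1, 4, 6]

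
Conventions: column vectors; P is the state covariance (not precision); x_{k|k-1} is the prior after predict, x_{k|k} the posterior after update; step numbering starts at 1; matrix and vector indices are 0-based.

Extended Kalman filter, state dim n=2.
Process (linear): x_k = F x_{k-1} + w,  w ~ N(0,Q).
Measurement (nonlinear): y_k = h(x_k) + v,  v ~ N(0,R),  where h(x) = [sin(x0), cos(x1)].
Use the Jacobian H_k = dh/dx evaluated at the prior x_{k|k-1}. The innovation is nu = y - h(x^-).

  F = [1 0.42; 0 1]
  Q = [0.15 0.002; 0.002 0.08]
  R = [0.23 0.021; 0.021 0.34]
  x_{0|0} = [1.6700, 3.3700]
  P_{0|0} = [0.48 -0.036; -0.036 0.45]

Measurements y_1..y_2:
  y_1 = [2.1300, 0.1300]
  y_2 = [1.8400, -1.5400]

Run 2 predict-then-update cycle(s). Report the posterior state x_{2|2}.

step 1: x^-=[3.0854, 3.3700]  P^-=[0.6791 0.1550; 0.1550 0.5300]  H_jac=[-0.9984 0.0000; 0.0000 0.2264]  S=[0.9070 -0.0140; -0.0140 0.3672]  K=[-0.7466 0.0670; -0.1657 0.3205]  nu=[2.0738, 1.1040]  x^+=[1.6112, 3.3803]  P^+=[0.1706 0.0314; 0.0314 0.4659]
step 2: x^-=[3.0309, 3.3803]  P^-=[0.4291 0.2291; 0.2291 0.5459]  H_jac=[-0.9939 0.0000; 0.0000 0.2364]  S=[0.6539 -0.0328; -0.0328 0.3705]  K=[-0.6478 0.0888; -0.3322 0.3189]  nu=[1.7295, -0.5684]  x^+=[1.8600, 2.6245]  P^+=[0.1480 0.0701; 0.0701 0.4291]

x_post = [1.8600, 2.6245]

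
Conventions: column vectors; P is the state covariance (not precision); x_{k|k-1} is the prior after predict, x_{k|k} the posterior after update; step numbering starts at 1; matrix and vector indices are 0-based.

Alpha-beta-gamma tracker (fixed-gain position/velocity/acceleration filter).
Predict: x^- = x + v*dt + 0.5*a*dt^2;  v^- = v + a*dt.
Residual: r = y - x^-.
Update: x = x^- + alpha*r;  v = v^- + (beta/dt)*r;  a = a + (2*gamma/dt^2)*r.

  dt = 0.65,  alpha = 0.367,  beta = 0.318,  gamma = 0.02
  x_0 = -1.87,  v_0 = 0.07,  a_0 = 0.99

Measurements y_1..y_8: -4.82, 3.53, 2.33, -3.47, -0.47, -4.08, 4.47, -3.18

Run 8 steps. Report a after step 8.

a_post = 0.0728

step 1: x_pred=-1.6154  r=-3.2046  x^+=-2.7915  v^+=-0.8543  a^+=0.6866
step 2: x_pred=-3.2017  r=6.7317  x^+=-0.7312  v^+=2.8853  a^+=1.3239
step 3: x_pred=1.4240  r=0.9060  x^+=1.7565  v^+=4.1892  a^+=1.4097
step 4: x_pred=4.7772  r=-8.2472  x^+=1.7505  v^+=1.0707  a^+=0.6289
step 5: x_pred=2.5793  r=-3.0493  x^+=1.4602  v^+=-0.0124  a^+=0.3402
step 6: x_pred=1.5240  r=-5.6040  x^+=-0.5326  v^+=-2.5329  a^+=-0.1904
step 7: x_pred=-2.2192  r=6.6892  x^+=0.2357  v^+=0.6160  a^+=0.4430
step 8: x_pred=0.7297  r=-3.9097  x^+=-0.7052  v^+=-1.0088  a^+=0.0728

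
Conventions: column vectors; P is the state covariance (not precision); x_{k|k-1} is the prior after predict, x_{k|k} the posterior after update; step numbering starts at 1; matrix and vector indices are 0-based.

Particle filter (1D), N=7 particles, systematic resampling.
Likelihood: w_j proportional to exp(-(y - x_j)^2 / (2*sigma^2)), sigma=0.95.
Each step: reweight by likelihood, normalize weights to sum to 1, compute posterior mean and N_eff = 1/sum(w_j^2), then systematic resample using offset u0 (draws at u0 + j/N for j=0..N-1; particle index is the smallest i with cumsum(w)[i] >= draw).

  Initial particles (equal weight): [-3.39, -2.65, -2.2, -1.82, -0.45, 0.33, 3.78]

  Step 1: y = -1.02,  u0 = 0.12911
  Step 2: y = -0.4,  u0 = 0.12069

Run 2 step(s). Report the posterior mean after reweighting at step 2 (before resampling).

post_mean = -0.5521

step 1: w=[0.0169, 0.0870, 0.1753, 0.2660, 0.3167, 0.1381, 0.0000]  mean=-1.2545  Neff=4.3724  idx=[2, 2, 3, 4, 4, 4, 5]
step 2: w=[0.0378, 0.0378, 0.0744, 0.2270, 0.2270, 0.2270, 0.1692]  mean=-0.5521  Neff=5.2203  idx=[2, 3, 4, 4, 5, 6, 6]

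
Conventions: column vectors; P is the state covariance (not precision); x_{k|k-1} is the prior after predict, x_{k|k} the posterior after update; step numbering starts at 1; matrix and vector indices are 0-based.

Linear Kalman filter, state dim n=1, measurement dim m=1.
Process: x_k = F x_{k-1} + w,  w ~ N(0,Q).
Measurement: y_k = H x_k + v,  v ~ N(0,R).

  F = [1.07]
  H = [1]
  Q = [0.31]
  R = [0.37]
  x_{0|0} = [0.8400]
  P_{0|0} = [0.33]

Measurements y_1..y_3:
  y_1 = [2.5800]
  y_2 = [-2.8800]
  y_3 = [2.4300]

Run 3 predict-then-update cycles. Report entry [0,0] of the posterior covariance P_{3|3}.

step 1: x^-=[0.8988]  P^-=[0.6878]  S=[1.0578]  K=[0.6502]  nu=[1.6812]  x^+=[1.9920]  P^+=[0.2406]
step 2: x^-=[2.1314]  P^-=[0.5854]  S=[0.9554]  K=[0.6127]  nu=[-5.0114]  x^+=[-0.9393]  P^+=[0.2267]
step 3: x^-=[-1.0051]  P^-=[0.5696]  S=[0.9396]  K=[0.6062]  nu=[3.4351]  x^+=[1.0773]  P^+=[0.2243]

P_post[0,0] = 0.2243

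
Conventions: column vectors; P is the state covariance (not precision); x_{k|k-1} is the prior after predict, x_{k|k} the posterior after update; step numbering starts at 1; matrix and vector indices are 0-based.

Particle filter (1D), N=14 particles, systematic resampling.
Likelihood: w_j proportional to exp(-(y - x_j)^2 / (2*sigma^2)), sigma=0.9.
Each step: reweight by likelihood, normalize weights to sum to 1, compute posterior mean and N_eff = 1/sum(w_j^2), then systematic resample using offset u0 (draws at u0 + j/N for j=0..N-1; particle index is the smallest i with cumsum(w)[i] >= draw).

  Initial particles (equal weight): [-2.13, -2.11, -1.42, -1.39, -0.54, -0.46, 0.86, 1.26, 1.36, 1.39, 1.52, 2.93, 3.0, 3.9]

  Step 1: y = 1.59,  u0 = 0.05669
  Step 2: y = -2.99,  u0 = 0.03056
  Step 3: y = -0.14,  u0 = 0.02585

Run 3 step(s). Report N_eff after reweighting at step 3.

step 1: w=[0.0000, 0.0000, 0.0007, 0.0008, 0.0113, 0.0138, 0.1333, 0.1732, 0.1793, 0.1807, 0.1847, 0.0611, 0.0543, 0.0069]  mean=1.4626  Neff=6.5067  idx=[6, 6, 7, 7, 8, 8, 8, 9, 9, 10, 10, 10, 11, 12]
step 2: w=[0.3644, 0.3644, 0.0493, 0.0493, 0.0290, 0.0290, 0.0290, 0.0247, 0.0247, 0.0121, 0.0121, 0.0121, 0.0000, 0.0000]  mean=0.9930  Neff=3.6418  idx=[0, 0, 0, 0, 0, 1, 1, 1, 1, 1, 2, 3, 6, 8]
step 3: w=[0.0833, 0.0833, 0.0833, 0.0833, 0.0833, 0.0833, 0.0833, 0.0833, 0.0833, 0.0833, 0.0461, 0.0461, 0.0385, 0.0364]  mean=0.9354  Neff=13.0829  idx=[0, 1, 2, 2, 3, 4, 5, 6, 7, 8, 8, 9, 11, 12]

N_eff = 13.0829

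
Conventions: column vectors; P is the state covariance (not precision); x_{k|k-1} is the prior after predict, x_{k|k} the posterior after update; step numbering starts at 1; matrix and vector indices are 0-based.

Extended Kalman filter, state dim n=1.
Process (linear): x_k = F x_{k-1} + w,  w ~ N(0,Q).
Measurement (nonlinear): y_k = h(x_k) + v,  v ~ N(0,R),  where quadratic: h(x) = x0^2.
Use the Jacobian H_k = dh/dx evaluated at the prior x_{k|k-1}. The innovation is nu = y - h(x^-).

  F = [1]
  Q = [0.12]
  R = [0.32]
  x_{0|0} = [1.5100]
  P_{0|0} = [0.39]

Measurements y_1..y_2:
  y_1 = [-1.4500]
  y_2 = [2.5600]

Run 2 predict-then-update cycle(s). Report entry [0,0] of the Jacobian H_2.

H_jac[0,0] = 0.7087

step 1: x^-=[1.5100]  P^-=[0.5100]  H_jac=[3.0200]  S=[4.9714]  K=[0.3098]  nu=[-3.7301]  x^+=[0.3544]  P^+=[0.0328]
step 2: x^-=[0.3544]  P^-=[0.1528]  H_jac=[0.7087]  S=[0.3968]  K=[0.2730]  nu=[2.4344]  x^+=[1.0190]  P^+=[0.1233]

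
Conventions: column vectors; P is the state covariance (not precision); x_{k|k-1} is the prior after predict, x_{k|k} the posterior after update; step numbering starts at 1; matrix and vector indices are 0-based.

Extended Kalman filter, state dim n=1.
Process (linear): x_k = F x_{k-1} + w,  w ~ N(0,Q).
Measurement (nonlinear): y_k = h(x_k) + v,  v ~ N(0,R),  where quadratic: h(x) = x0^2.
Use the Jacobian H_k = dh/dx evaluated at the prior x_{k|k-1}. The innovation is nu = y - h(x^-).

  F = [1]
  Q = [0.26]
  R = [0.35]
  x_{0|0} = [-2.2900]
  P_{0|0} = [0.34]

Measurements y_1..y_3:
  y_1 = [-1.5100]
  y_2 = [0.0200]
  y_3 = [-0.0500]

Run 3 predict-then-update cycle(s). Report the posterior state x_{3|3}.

x_post = [-0.3833]

step 1: x^-=[-2.2900]  P^-=[0.6000]  H_jac=[-4.5800]  S=[12.9358]  K=[-0.2124]  nu=[-6.7541]  x^+=[-0.8552]  P^+=[0.0162]
step 2: x^-=[-0.8552]  P^-=[0.2762]  H_jac=[-1.7104]  S=[1.1581]  K=[-0.4080]  nu=[-0.7114]  x^+=[-0.5650]  P^+=[0.0835]
step 3: x^-=[-0.5650]  P^-=[0.3435]  H_jac=[-1.1300]  S=[0.7886]  K=[-0.4922]  nu=[-0.3692]  x^+=[-0.3833]  P^+=[0.1525]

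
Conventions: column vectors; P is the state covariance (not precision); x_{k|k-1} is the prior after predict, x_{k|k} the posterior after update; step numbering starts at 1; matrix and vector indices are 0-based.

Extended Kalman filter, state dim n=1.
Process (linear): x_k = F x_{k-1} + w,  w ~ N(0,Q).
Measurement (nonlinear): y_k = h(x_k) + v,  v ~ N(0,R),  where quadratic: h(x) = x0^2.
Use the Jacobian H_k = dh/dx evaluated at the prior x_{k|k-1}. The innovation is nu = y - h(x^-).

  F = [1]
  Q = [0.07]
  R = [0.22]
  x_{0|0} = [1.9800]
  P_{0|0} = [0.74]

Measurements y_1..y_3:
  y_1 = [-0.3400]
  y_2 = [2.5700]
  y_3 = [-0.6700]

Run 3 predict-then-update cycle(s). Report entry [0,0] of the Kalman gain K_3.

step 1: x^-=[1.9800]  P^-=[0.8100]  H_jac=[3.9600]  S=[12.9221]  K=[0.2482]  nu=[-4.2604]  x^+=[0.9225]  P^+=[0.0138]
step 2: x^-=[0.9225]  P^-=[0.0838]  H_jac=[1.8449]  S=[0.5052]  K=[0.3060]  nu=[1.7191]  x^+=[1.4485]  P^+=[0.0365]
step 3: x^-=[1.4485]  P^-=[0.1065]  H_jac=[2.8970]  S=[1.1137]  K=[0.2770]  nu=[-2.7681]  x^+=[0.6817]  P^+=[0.0210]

K[0,0] = 0.2770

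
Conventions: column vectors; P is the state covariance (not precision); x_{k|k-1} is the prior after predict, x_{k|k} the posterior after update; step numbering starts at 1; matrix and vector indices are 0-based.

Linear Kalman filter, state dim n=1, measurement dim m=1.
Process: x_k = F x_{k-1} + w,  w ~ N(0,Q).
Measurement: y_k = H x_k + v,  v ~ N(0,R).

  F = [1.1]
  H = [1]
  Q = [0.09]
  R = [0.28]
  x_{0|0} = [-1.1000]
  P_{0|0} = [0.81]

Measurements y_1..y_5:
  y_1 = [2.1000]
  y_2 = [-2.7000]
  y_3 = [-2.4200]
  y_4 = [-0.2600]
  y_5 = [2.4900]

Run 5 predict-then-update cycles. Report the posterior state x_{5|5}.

x_post = [0.5588]

step 1: x^-=[-1.2100]  P^-=[1.0701]  S=[1.3501]  K=[0.7926]  nu=[3.3100]  x^+=[1.4135]  P^+=[0.2219]
step 2: x^-=[1.5549]  P^-=[0.3585]  S=[0.6385]  K=[0.5615]  nu=[-4.2549]  x^+=[-0.8342]  P^+=[0.1572]
step 3: x^-=[-0.9176]  P^-=[0.2802]  S=[0.5602]  K=[0.5002]  nu=[-1.5024]  x^+=[-1.6691]  P^+=[0.1401]
step 4: x^-=[-1.8360]  P^-=[0.2595]  S=[0.5395]  K=[0.4810]  nu=[1.5760]  x^+=[-1.0780]  P^+=[0.1347]
step 5: x^-=[-1.1858]  P^-=[0.2530]  S=[0.5330]  K=[0.4746]  nu=[3.6758]  x^+=[0.5588]  P^+=[0.1329]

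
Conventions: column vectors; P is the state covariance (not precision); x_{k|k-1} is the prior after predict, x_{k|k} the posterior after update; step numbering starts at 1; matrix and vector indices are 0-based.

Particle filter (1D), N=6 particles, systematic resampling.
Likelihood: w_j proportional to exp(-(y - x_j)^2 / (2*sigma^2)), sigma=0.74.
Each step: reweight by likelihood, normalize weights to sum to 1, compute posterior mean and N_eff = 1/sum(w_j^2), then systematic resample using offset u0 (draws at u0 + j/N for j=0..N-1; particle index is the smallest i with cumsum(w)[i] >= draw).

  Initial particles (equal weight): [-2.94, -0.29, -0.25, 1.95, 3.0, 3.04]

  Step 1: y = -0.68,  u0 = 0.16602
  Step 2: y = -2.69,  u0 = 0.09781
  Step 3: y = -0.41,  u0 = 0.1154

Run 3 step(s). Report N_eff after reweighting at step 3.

N_eff = 5.9999

step 1: w=[0.0055, 0.5042, 0.4893, 0.0010, 0.0000, 0.0000]  mean=-0.2825  Neff=2.0257  idx=[1, 1, 1, 2, 2, 3]
step 2: w=[0.2139, 0.2139, 0.2139, 0.1792, 0.1792, 0.0000]  mean=-0.2757  Neff=4.9642  idx=[0, 1, 2, 2, 3, 4]
step 3: w=[0.1672, 0.1672, 0.1672, 0.1672, 0.1655, 0.1655]  mean=-0.2768  Neff=5.9999  idx=[0, 1, 2, 3, 4, 5]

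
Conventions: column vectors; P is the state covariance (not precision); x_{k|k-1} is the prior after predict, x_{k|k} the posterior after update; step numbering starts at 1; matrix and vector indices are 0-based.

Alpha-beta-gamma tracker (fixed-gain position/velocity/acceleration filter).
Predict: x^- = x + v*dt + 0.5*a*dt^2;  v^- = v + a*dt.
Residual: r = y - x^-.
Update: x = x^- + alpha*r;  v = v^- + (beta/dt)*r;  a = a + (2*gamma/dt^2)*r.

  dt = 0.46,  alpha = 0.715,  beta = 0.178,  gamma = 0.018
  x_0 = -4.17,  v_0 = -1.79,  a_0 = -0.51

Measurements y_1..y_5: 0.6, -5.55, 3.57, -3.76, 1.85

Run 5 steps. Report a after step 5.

a_post = 0.7887

step 1: x_pred=-5.0474  r=5.6474  x^+=-1.0095  v^+=0.1607  a^+=0.4508
step 2: x_pred=-0.8879  r=-4.6621  x^+=-4.2213  v^+=-1.4360  a^+=-0.3424
step 3: x_pred=-4.9181  r=8.4881  x^+=1.1509  v^+=1.6910  a^+=1.1017
step 4: x_pred=2.0453  r=-5.8053  x^+=-2.1055  v^+=-0.0486  a^+=0.1140
step 5: x_pred=-2.1158  r=3.9658  x^+=0.7198  v^+=1.5385  a^+=0.7887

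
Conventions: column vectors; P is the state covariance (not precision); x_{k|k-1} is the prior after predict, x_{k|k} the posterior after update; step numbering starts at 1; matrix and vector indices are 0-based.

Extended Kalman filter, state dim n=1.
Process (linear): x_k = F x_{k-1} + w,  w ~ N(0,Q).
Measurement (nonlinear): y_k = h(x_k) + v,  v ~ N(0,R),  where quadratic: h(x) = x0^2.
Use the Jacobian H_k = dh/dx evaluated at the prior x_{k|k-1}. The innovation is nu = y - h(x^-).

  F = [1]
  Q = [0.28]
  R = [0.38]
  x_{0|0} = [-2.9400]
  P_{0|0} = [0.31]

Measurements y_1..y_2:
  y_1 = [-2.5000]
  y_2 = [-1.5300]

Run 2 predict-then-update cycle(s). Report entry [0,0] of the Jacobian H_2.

H_jac[0,0] = -2.1590

step 1: x^-=[-2.9400]  P^-=[0.5900]  H_jac=[-5.8800]  S=[20.7789]  K=[-0.1670]  nu=[-11.1436]  x^+=[-1.0795]  P^+=[0.0108]
step 2: x^-=[-1.0795]  P^-=[0.2908]  H_jac=[-2.1590]  S=[1.7354]  K=[-0.3618]  nu=[-2.6953]  x^+=[-0.1044]  P^+=[0.0637]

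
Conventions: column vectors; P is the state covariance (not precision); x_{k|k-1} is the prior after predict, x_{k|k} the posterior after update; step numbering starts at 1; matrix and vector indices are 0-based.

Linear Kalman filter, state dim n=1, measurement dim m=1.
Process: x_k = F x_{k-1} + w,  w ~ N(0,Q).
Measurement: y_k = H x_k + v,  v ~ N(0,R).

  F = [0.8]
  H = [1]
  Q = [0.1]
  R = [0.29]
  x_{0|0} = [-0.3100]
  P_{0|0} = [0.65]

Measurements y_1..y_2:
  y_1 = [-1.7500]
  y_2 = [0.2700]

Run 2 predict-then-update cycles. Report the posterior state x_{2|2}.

step 1: x^-=[-0.2480]  P^-=[0.5160]  S=[0.8060]  K=[0.6402]  nu=[-1.5020]  x^+=[-1.2096]  P^+=[0.1857]
step 2: x^-=[-0.9677]  P^-=[0.2188]  S=[0.5088]  K=[0.4301]  nu=[1.2377]  x^+=[-0.4354]  P^+=[0.1247]

x_post = [-0.4354]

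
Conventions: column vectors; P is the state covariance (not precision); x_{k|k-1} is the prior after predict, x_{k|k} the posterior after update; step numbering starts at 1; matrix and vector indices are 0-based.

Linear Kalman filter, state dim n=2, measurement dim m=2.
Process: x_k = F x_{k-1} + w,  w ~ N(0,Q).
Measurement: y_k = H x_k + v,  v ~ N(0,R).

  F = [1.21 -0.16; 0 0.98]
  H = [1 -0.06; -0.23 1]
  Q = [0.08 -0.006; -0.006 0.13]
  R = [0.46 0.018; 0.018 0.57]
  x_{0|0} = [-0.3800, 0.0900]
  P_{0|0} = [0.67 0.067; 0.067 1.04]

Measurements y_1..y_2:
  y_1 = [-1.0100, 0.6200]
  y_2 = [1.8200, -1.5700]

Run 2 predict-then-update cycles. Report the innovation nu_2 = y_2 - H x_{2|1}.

step 1: x^-=[-0.4742, 0.0882]  P^-=[1.0616 -0.0896; -0.0896 1.1288]  S=[1.5364 -0.3848; -0.3848 1.7962]  K=[0.6847 -0.0392; 0.0611 0.6530]  nu=[-0.5305, 0.4227]  x^+=[-0.8540, 0.3318]  P^+=[0.3180 0.0631; 0.0631 0.3878]
step 2: x^-=[-1.0864, 0.3252]  P^-=[0.5311 0.0081; 0.0081 0.5025]  S=[0.9919 -0.1261; -0.1261 1.0969]  K=[0.5294 -0.0431; 0.0363 0.4606]  nu=[2.9259, -2.1451]  x^+=[0.5552, -0.5566]  P^+=[0.2452 0.0413; 0.0413 0.2727]

innov = [2.9259, -2.1451]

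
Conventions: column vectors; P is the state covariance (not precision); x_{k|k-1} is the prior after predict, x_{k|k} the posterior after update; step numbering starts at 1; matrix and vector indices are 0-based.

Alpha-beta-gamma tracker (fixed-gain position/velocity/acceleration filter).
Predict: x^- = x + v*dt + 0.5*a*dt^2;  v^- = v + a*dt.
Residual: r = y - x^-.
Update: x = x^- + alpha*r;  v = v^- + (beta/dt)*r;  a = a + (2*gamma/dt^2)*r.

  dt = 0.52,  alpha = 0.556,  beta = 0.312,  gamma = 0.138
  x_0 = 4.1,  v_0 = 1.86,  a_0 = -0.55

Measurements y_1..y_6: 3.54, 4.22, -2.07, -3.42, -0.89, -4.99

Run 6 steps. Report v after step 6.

step 1: x_pred=4.9928  r=-1.4528  x^+=4.1851  v^+=0.7023  a^+=-2.0329
step 2: x_pred=4.2754  r=-0.0554  x^+=4.2446  v^+=-0.3881  a^+=-2.0895
step 3: x_pred=3.7603  r=-5.8303  x^+=0.5187  v^+=-4.9728  a^+=-8.0405
step 4: x_pred=-3.1543  r=-0.2657  x^+=-3.3020  v^+=-9.3133  a^+=-8.3118
step 5: x_pred=-9.2687  r=8.3787  x^+=-4.6101  v^+=-8.6082  a^+=0.2404
step 6: x_pred=-9.0539  r=4.0639  x^+=-6.7944  v^+=-6.0448  a^+=4.3885

v_post = -6.0448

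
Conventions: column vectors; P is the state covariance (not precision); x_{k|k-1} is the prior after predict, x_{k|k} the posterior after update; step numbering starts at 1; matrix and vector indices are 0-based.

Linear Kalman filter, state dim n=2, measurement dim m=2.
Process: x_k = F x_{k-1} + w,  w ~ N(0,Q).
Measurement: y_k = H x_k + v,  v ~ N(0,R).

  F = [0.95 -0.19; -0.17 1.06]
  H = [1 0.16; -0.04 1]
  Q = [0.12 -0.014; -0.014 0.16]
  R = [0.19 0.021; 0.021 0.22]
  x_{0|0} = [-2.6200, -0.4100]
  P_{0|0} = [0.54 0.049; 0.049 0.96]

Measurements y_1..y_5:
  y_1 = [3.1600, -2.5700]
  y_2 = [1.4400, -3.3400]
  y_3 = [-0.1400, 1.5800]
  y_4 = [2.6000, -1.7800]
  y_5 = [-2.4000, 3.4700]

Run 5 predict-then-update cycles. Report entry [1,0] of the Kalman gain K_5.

K[1,0] = -0.0426

step 1: x^-=[-2.4111, 0.0108]  P^-=[0.6243 -0.2436; -0.2436 1.2366]  S=[0.7680 -0.0482; -0.0482 1.4771]  K=[0.7523 -0.1573; -0.0067 0.8436]  nu=[5.5694, -2.6772]  x^+=[2.1997, -2.2848]  P^+=[0.1417 -0.0131; -0.0131 0.1849]
step 2: x^-=[2.5239, -2.7958]  P^-=[0.2593 -0.0878; -0.0878 0.3766]  S=[0.4309 -0.0163; -0.0163 0.6040]  K=[0.5637 -0.1473; -0.0401 0.6282]  nu=[-0.6365, -0.4432]  x^+=[2.2303, -3.0488]  P^+=[0.1066 -0.0163; -0.0163 0.1367]
step 3: x^-=[2.6981, -3.6108]  P^-=[0.2270 -0.0757; -0.0757 0.3226]  S=[0.4011 -0.0117; -0.0117 0.5490]  K=[0.5317 -0.1431; -0.0428 0.5922]  nu=[-2.2603, 5.2988]  x^+=[0.7380, -0.3763]  P^+=[0.1006 -0.0163; -0.0163 0.1287]
step 4: x^-=[0.7726, -0.5244]  P^-=[0.2213 -0.0731; -0.0731 0.3134]  S=[0.3960 -0.0103; -0.0103 0.5396]  K=[0.5257 -0.1418; -0.0427 0.5854]  nu=[1.9113, -1.2247]  x^+=[1.9511, -1.3229]  P^+=[0.0995 -0.0162; -0.0162 0.1272]
step 5: x^-=[2.1049, -1.7340]  P^-=[0.2202 -0.0725; -0.0725 0.3117]  S=[0.3950 -0.0100; -0.0100 0.5378]  K=[0.5246 -0.1415; -0.0426 0.5841]  nu=[-4.2275, 5.2882]  x^+=[-0.8608, 1.5348]  P^+=[0.0993 -0.0161; -0.0161 0.1270]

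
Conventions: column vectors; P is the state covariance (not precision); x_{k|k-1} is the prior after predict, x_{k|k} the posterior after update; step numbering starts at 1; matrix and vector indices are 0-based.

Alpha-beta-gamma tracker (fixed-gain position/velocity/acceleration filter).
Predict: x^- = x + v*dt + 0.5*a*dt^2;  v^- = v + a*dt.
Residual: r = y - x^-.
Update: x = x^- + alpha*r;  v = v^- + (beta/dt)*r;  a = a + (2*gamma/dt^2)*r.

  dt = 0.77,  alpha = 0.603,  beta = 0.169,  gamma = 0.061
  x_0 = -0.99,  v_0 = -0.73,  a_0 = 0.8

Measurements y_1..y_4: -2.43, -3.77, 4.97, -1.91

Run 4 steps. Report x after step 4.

x_post = 0.2677

step 1: x_pred=-1.3149  r=-1.1151  x^+=-1.9873  v^+=-0.3587  a^+=0.5706
step 2: x_pred=-2.0944  r=-1.6756  x^+=-3.1048  v^+=-0.2872  a^+=0.2258
step 3: x_pred=-3.2590  r=8.2290  x^+=1.7031  v^+=1.6928  a^+=1.9190
step 4: x_pred=3.5754  r=-5.4854  x^+=0.2677  v^+=1.9665  a^+=0.7903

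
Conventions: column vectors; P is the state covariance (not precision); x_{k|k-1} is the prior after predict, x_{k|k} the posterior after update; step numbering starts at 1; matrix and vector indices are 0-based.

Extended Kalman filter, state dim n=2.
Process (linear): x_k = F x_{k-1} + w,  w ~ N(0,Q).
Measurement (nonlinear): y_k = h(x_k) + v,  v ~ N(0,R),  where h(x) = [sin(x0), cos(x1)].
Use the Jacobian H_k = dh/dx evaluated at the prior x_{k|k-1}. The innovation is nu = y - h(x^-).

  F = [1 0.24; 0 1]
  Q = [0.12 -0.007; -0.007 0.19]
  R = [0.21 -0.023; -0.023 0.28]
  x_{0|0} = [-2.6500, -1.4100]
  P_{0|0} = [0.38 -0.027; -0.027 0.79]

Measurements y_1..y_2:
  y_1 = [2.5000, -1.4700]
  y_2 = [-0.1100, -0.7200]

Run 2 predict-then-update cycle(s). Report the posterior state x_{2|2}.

x_post = [-6.0123, -2.7572]

step 1: x^-=[-2.9884, -1.4100]  P^-=[0.5325 0.1556; 0.1556 0.9800]  H_jac=[-0.9883 0.0000; 0.0000 0.9871]  S=[0.7301 -0.1748; -0.1748 1.2349]  K=[-0.7153 0.0231; -0.0239 0.7800]  nu=[2.6526, -1.6301]  x^+=[-4.9235, -2.7448]  P^+=[0.1525 0.0232; 0.0232 0.2218]
step 2: x^-=[-5.5822, -2.7448]  P^-=[0.2965 0.0695; 0.0695 0.4118]  H_jac=[0.7642 0.0000; 0.0000 0.3864]  S=[0.3831 -0.0025; -0.0025 0.3415]  K=[0.5919 0.0829; 0.1416 0.4670]  nu=[-0.7549, 0.2023]  x^+=[-6.0123, -2.7572]  P^+=[0.1601 0.0248; 0.0248 0.3300]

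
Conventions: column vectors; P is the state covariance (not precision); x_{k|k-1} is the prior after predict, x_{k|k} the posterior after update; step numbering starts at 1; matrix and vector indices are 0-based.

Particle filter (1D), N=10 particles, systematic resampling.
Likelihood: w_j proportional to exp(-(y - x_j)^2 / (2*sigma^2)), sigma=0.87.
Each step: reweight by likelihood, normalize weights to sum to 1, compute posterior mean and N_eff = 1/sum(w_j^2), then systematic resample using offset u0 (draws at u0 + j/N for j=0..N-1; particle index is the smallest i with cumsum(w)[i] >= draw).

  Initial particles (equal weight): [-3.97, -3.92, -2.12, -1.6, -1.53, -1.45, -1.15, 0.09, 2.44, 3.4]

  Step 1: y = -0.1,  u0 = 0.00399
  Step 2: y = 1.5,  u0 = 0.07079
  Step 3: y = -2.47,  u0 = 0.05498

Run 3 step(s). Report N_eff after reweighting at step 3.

step 1: w=[0.0000, 0.0000, 0.0290, 0.0972, 0.1113, 0.1290, 0.2075, 0.4197, 0.0061, 0.0001]  mean=-0.7602  Neff=3.8674  idx=[2, 3, 4, 5, 6, 6, 7, 7, 7, 7]
step 2: w=[0.0002, 0.0016, 0.0021, 0.0029, 0.0088, 0.0088, 0.2439, 0.2439, 0.2439, 0.2439]  mean=0.0574  Neff=4.1986  idx=[6, 6, 7, 7, 7, 8, 8, 9, 9, 9]
step 3: w=[0.1000, 0.1000, 0.1000, 0.1000, 0.1000, 0.1000, 0.1000, 0.1000, 0.1000, 0.1000]  mean=0.0900  Neff=10.0000  idx=[0, 1, 2, 3, 4, 5, 6, 7, 8, 9]

N_eff = 10.0000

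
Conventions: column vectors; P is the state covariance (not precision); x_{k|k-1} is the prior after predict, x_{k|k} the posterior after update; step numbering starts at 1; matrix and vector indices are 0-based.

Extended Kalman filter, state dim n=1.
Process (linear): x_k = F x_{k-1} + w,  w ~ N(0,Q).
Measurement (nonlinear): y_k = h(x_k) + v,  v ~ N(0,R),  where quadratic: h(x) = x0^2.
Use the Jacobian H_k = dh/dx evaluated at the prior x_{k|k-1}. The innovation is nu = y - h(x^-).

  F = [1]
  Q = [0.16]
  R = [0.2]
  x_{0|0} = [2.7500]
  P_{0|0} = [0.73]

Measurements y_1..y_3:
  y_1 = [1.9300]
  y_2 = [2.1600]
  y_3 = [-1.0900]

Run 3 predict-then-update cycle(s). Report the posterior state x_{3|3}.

x_post = [0.5194]

step 1: x^-=[2.7500]  P^-=[0.8900]  H_jac=[5.5000]  S=[27.1225]  K=[0.1805]  nu=[-5.6325]  x^+=[1.7335]  P^+=[0.0066]
step 2: x^-=[1.7335]  P^-=[0.1666]  H_jac=[3.4669]  S=[2.2020]  K=[0.2622]  nu=[-0.8449]  x^+=[1.5119]  P^+=[0.0151]
step 3: x^-=[1.5119]  P^-=[0.1751]  H_jac=[3.0238]  S=[1.8013]  K=[0.2940]  nu=[-3.3758]  x^+=[0.5194]  P^+=[0.0194]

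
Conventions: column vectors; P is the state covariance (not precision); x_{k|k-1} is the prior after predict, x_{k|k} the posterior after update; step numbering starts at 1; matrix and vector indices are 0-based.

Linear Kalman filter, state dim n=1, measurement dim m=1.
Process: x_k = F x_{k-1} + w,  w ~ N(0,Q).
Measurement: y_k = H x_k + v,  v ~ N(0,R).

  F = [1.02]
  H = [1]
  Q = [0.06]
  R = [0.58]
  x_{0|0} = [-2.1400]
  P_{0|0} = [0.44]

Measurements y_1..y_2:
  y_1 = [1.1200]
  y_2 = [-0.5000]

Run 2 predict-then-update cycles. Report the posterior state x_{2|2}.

x_post = [-0.5863]

step 1: x^-=[-2.1828]  P^-=[0.5178]  S=[1.0978]  K=[0.4717]  nu=[3.3028]  x^+=[-0.6250]  P^+=[0.2736]
step 2: x^-=[-0.6375]  P^-=[0.3446]  S=[0.9246]  K=[0.3727]  nu=[0.1375]  x^+=[-0.5863]  P^+=[0.2162]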